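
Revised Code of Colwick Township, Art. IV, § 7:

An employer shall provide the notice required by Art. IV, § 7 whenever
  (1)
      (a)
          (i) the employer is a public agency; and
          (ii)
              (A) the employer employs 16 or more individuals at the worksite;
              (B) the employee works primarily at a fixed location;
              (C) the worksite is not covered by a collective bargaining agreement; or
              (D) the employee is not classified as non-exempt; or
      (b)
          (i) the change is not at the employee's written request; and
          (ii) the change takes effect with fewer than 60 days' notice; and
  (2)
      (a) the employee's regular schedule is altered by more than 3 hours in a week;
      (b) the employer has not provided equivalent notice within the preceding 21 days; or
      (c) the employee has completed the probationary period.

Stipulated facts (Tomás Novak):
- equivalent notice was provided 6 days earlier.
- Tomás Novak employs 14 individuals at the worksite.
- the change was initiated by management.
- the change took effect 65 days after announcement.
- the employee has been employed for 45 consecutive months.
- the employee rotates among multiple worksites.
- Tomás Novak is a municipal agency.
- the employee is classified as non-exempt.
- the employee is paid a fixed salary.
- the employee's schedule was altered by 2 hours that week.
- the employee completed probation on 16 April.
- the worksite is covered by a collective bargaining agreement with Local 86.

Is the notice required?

(i) public agency — met.
(A) ≥ 16 at site — fails.
(B) fixed location — fails.
(C) no CBA — not met.
(D) not (non-exempt) — not satisfied.
So (ii) is not satisfied (F OR F OR F OR F).
(a): T AND F → false.
(i) not employee-requested — holds.
(ii) < 60 days' notice — not satisfied.
So (b) is not satisfied (T AND F).
(1): F OR F → false.
(a) schedule shift > 3h — fails.
(b) no recent notice — not satisfied.
(c) past probation — satisfied.
(2): F OR F OR T → true.
So Overall is not satisfied (F AND T).

No — not required.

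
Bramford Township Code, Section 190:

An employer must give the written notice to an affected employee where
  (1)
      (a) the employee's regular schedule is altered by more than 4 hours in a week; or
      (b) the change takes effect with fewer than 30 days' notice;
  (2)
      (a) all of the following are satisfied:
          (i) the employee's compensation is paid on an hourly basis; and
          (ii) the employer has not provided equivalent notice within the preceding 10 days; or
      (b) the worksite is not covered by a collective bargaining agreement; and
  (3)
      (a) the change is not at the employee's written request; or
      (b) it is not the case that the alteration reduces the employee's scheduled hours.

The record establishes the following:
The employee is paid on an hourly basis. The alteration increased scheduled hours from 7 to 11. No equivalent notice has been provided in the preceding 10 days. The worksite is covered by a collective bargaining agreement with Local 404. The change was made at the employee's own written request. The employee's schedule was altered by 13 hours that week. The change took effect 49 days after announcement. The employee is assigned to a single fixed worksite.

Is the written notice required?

Yes — required.

(a) schedule shift > 4h — satisfied.
(b) < 30 days' notice — not met.
So (1) is satisfied (T OR F).
(i) hourly-paid — holds.
(ii) no recent notice — satisfied.
(a) = T AND T = true.
(b) no CBA — fails.
(2) = T OR F = true.
(a) not employee-requested — not met.
(b) not (hours reduced) — holds.
(3): F OR T → true.
Overall: T AND T AND T → true.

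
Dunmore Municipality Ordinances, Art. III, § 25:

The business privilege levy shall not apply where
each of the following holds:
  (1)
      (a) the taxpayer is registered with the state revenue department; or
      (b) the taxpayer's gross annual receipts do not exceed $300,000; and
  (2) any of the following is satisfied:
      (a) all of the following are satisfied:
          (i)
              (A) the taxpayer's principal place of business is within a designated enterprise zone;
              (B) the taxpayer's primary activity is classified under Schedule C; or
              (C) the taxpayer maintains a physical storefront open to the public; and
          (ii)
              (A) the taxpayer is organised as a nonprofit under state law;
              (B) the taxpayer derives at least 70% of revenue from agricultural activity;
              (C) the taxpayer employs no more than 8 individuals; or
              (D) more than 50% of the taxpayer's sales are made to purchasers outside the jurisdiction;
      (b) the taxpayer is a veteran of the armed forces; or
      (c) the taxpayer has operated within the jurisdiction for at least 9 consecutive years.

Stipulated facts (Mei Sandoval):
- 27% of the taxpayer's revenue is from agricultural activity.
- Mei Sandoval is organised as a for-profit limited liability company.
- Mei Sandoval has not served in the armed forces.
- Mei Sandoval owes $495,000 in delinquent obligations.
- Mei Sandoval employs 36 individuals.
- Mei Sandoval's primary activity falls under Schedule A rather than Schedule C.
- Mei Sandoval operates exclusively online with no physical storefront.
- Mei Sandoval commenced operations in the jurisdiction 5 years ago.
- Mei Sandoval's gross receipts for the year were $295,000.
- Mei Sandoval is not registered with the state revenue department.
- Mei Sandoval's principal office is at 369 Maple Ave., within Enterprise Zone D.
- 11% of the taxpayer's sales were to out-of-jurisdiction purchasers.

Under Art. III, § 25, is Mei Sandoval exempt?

No — not exempt.

(a) state-registered — fails.
(b) receipts ≤ $300,000 — holds.
(1) = F OR T = true.
(A) in enterprise zone — holds.
(B) Schedule C activity — not satisfied.
(C) has storefront — not met.
(i) = T OR F OR F = true.
(A) nonprofit — not satisfied.
(B) ≥70% agricultural — not satisfied.
(C) ≤ 8 employees — not satisfied.
(D) >50% out-of-jur. sales — not met.
So (ii) is not satisfied (F OR F OR F OR F).
(a) = T AND F = false.
(b) veteran — not satisfied.
(c) ≥ 9 yrs in jurisdiction — not satisfied.
(2) = F OR F OR F = false.
So Overall is not satisfied (T AND F).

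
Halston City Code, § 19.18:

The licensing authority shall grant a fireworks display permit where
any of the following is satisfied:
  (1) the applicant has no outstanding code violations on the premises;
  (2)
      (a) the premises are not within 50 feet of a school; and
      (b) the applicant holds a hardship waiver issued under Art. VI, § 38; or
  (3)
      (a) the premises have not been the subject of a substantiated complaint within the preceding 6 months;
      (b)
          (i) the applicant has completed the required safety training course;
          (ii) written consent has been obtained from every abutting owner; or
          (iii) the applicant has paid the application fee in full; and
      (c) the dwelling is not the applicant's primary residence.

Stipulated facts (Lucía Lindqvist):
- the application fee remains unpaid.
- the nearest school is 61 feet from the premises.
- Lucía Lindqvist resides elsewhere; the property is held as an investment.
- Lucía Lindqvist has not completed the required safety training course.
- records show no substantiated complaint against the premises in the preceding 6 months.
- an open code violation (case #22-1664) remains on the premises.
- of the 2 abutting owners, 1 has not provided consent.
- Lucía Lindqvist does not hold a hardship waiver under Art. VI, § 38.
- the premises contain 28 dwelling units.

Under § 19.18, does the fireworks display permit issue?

No — denied.

(1) no code violations — fails.
(a) ≥50 ft from school — met.
(b) hardship waiver — fails.
(2): T AND F → false.
(a) no complaint in 6 mo. — satisfied.
(i) safety training — not satisfied.
(ii) all abutters consent — fails.
(iii) fee paid — not met.
(b) = F OR F OR F = false.
(c) not (primary residence) — satisfied.
So (3) is not satisfied (T AND F AND T).
Overall = F OR F OR F = false.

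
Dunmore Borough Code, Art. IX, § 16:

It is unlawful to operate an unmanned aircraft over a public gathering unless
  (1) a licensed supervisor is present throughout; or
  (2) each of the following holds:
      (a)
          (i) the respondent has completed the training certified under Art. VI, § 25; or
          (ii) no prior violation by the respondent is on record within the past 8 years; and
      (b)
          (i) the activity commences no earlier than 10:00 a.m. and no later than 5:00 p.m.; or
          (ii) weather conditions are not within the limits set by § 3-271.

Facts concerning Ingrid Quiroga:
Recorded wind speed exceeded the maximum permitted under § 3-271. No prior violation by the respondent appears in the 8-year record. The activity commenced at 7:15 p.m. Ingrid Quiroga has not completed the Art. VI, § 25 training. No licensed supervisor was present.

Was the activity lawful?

(1) supervisor present — fails.
(i) training certified — not satisfied.
(ii) no prior violation — met.
So (a) is satisfied (F OR T).
(i) start within hours — not met.
(ii) not (weather ok) — met.
(b): F OR T → true.
(2) = T AND T = true.
Overall = F OR T = true.

Yes — lawful.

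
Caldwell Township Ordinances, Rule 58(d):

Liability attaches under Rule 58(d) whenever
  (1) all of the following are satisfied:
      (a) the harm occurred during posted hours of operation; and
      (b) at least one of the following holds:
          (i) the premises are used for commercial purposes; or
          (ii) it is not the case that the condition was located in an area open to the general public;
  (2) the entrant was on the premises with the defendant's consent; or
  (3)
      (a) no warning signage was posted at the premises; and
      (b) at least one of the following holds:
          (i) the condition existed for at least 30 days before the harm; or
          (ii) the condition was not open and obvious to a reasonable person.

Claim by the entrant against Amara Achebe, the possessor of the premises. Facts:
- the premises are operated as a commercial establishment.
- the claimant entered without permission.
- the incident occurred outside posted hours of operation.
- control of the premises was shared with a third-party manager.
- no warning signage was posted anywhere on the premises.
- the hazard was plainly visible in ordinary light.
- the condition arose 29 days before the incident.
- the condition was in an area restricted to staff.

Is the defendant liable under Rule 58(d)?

No — not liable.

(a) during posted hours — fails.
(i) commercial use — satisfied.
(ii) not (public area) — holds.
So (b) is satisfied (T OR T).
So (1) is not satisfied (F AND T).
(2) consent to enter — not satisfied.
(a) no signage posted — holds.
(i) condition ≥30 days old — not met.
(ii) not open/obvious — not satisfied.
(b) = F OR F = false.
(3) = T AND F = false.
So Overall is not satisfied (F OR F OR F).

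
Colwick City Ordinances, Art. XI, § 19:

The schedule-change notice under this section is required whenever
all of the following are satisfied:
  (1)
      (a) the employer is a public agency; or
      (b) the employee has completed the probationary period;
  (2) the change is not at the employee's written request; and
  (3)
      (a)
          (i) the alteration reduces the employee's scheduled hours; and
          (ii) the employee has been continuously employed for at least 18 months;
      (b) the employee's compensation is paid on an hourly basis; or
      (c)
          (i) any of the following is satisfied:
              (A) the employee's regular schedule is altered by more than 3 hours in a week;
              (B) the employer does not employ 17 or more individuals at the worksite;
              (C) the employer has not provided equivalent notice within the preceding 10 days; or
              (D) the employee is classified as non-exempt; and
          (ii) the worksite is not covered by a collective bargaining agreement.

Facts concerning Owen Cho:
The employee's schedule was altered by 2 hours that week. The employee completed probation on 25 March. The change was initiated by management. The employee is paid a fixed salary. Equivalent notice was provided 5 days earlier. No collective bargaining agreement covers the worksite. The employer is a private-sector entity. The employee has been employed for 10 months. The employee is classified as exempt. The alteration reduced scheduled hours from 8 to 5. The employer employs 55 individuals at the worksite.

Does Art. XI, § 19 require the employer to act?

No — not required.

(a) public agency — not met.
(b) past probation — holds.
(1): F OR T → true.
(2) not employee-requested — holds.
(i) hours reduced — holds.
(ii) tenure ≥ 18 mo. — not met.
(a): T AND F → false.
(b) hourly-paid — not satisfied.
(A) schedule shift > 3h — not met.
(B) not (≥ 17 at site) — fails.
(C) no recent notice — not met.
(D) non-exempt — not met.
So (i) is not satisfied (F OR F OR F OR F).
(ii) no CBA — satisfied.
(c): F AND T → false.
(3): F OR F OR F → false.
So Overall is not satisfied (T AND T AND F).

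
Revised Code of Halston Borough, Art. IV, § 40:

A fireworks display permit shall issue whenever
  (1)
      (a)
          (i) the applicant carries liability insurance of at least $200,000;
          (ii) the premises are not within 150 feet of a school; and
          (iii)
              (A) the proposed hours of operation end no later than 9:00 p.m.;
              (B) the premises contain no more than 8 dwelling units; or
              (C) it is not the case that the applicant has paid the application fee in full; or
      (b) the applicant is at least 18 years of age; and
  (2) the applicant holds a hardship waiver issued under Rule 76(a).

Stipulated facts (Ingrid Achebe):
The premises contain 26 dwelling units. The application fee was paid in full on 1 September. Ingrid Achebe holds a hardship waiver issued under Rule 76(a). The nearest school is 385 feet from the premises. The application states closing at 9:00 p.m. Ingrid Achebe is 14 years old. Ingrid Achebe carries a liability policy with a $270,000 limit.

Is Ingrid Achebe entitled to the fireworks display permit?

Yes — granted.

(i) insurance ≥ $200,000 — met.
(ii) ≥150 ft from school — holds.
(A) closes by 9 p.m. — met.
(B) ≤ 8 units — fails.
(C) not (fee paid) — not met.
So (iii) is satisfied (T OR F OR F).
So (a) is satisfied (T AND T AND T).
(b) age ≥ 18 — not met.
So (1) is satisfied (T OR F).
(2) hardship waiver — met.
So Overall is satisfied (T AND T).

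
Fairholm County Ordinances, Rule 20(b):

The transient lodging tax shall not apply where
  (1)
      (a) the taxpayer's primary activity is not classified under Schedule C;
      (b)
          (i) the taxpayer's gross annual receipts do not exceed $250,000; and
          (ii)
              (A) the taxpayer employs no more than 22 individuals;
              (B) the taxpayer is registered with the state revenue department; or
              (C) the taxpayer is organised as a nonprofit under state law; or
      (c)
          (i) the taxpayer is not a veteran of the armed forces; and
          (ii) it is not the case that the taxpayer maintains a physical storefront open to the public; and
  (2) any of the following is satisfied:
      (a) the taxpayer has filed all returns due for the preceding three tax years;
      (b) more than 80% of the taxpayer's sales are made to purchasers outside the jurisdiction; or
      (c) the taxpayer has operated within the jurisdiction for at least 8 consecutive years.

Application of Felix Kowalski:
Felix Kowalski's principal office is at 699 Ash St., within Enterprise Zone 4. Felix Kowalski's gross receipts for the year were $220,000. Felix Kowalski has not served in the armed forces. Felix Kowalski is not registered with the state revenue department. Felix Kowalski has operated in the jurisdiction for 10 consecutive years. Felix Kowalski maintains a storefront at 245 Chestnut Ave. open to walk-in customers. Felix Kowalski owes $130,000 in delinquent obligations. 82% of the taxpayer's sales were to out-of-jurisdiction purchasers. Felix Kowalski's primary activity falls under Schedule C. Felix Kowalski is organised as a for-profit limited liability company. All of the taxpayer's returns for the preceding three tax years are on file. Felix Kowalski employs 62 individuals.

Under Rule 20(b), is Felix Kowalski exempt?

(a) not (Schedule C activity) — fails.
(i) receipts ≤ $250,000 — met.
(A) ≤ 22 employees — not satisfied.
(B) state-registered — not met.
(C) nonprofit — not satisfied.
(ii): F OR F OR F → false.
So (b) is not satisfied (T AND F).
(i) not (veteran) — satisfied.
(ii) not (has storefront) — not met.
(c) = T AND F = false.
(1) = F OR F OR F = false.
(a) returns current — met.
(b) >80% out-of-jur. sales — holds.
(c) ≥ 8 yrs in jurisdiction — holds.
(2) = T OR T OR T = true.
Overall = F AND T = false.

No — not exempt.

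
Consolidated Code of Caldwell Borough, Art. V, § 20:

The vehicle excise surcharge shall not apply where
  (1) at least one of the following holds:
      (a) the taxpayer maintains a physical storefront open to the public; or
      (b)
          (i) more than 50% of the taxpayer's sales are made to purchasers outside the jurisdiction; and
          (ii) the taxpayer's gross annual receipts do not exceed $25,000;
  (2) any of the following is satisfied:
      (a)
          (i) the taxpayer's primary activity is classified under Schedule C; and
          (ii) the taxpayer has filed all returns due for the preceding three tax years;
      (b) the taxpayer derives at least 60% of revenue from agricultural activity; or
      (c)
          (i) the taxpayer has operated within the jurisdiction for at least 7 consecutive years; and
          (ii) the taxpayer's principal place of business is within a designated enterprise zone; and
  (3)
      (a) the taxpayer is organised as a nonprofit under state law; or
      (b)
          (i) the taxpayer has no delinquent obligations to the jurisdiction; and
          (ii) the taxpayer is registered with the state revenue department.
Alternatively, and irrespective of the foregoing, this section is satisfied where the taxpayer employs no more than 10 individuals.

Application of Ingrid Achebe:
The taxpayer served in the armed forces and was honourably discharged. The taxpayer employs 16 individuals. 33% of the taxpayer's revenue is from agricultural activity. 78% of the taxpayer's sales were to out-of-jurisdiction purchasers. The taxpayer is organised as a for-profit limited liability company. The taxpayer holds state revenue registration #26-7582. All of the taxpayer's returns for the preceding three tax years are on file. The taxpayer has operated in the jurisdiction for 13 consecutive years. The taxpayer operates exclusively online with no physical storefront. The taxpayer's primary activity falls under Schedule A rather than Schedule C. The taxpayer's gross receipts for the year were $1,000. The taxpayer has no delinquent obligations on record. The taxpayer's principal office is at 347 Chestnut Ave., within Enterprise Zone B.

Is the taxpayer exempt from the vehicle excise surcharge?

(a) has storefront — not satisfied.
(i) >50% out-of-jur. sales — holds.
(ii) receipts ≤ $25,000 — holds.
(b): T AND T → true.
(1) = F OR T = true.
(i) Schedule C activity — fails.
(ii) returns current — met.
(a) = F AND T = false.
(b) ≥60% agricultural — not satisfied.
(i) ≥ 7 yrs in jurisdiction — holds.
(ii) in enterprise zone — satisfied.
(c): T AND T → true.
(2) = F OR F OR T = true.
(a) nonprofit — fails.
(i) no delinquency — satisfied.
(ii) state-registered — satisfied.
(b): T AND T → true.
(3) = F OR T = true.
Overall = T AND T AND T = true.
Exception (≤ 10 employees) — not satisfied.
Result: main true OR exception false → true.

Yes — exempt.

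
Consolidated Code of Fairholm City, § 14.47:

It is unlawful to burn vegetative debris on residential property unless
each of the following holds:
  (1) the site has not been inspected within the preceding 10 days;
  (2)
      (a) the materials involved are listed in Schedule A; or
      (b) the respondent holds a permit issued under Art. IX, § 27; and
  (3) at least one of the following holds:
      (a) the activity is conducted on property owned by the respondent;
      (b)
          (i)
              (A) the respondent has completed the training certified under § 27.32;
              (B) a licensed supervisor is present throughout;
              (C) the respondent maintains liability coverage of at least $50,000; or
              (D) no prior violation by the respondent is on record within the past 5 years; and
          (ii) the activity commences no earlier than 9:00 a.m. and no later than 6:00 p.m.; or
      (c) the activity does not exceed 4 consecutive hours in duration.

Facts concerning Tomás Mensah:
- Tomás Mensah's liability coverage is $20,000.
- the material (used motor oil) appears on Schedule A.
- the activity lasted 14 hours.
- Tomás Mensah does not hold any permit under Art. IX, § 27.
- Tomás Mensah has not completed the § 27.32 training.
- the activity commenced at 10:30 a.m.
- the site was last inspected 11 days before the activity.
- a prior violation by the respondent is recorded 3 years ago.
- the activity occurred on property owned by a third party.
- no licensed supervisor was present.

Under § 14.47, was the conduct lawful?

(1) not (site inspected) — holds.
(a) Schedule A material — met.
(b) holds permit — fails.
So (2) is satisfied (T OR F).
(a) own property — not met.
(A) training certified — not met.
(B) supervisor present — fails.
(C) coverage ≥ $50,000 — fails.
(D) no prior violation — fails.
So (i) is not satisfied (F OR F OR F OR F).
(ii) start within hours — met.
So (b) is not satisfied (F AND T).
(c) ≤ 4 hrs duration — fails.
So (3) is not satisfied (F OR F OR F).
So Overall is not satisfied (T AND T AND F).

No — unlawful.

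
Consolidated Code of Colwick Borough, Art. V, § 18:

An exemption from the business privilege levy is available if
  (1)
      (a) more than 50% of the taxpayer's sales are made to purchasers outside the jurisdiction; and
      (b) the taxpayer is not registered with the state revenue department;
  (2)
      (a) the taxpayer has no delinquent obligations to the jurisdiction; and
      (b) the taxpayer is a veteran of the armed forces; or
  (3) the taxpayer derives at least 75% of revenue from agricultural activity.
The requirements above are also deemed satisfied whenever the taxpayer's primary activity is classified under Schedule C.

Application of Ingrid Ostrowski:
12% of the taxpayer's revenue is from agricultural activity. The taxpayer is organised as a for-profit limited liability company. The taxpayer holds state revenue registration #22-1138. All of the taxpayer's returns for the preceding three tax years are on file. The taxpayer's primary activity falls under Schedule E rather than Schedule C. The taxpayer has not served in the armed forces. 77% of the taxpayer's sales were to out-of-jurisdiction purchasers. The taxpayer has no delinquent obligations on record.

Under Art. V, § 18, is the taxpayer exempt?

(a) >50% out-of-jur. sales — satisfied.
(b) not (state-registered) — fails.
So (1) is not satisfied (T AND F).
(a) no delinquency — holds.
(b) veteran — fails.
So (2) is not satisfied (T AND F).
(3) ≥75% agricultural — not satisfied.
Overall: F OR F OR F → false.
Exception (Schedule C activity) — not satisfied.
Result: main false OR exception false → false.

No — not exempt.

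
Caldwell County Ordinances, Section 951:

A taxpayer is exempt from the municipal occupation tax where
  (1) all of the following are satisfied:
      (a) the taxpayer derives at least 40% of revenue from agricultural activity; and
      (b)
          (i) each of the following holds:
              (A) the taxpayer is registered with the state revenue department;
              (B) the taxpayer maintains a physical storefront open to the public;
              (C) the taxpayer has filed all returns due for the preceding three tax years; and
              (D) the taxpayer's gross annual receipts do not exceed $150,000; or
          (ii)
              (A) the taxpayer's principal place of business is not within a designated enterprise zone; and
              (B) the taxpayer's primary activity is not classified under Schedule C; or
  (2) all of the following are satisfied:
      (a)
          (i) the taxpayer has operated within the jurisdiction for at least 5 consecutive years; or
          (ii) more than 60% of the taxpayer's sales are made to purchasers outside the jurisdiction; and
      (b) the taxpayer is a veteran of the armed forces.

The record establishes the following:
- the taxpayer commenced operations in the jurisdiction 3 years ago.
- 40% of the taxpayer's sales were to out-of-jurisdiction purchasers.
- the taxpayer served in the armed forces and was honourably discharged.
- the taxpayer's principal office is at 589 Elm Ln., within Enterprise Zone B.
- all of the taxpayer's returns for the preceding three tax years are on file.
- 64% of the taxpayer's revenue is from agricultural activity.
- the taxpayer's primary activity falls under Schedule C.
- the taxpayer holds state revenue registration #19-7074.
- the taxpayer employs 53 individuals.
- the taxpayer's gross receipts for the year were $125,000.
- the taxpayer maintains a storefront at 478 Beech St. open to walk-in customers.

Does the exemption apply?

Yes — exempt.

(a) ≥40% agricultural — holds.
(A) state-registered — satisfied.
(B) has storefront — satisfied.
(C) returns current — met.
(D) receipts ≤ $150,000 — satisfied.
(i) = T AND T AND T AND T = true.
(A) not (in enterprise zone) — not met.
(B) not (Schedule C activity) — not met.
(ii) = F AND F = false.
(b): T OR F → true.
So (1) is satisfied (T AND T).
(i) ≥ 5 yrs in jurisdiction — not met.
(ii) >60% out-of-jur. sales — fails.
(a): F OR F → false.
(b) veteran — met.
So (2) is not satisfied (F AND T).
So Overall is satisfied (T OR F).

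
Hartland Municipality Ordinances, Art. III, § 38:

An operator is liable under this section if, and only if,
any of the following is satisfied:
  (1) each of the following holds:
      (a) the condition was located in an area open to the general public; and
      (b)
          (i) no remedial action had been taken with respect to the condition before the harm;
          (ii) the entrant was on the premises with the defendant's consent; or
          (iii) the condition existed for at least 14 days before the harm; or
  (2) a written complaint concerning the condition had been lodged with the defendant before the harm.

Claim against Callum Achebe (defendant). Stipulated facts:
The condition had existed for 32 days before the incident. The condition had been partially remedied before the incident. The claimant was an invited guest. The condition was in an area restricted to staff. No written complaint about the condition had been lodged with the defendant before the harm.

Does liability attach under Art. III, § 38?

No — not liable.

(a) public area — fails.
(i) no remedial action — not met.
(ii) consent to enter — satisfied.
(iii) condition ≥14 days old — holds.
(b) = F OR T OR T = true.
(1) = F AND T = false.
(2) complaint lodged — fails.
Overall = F OR F = false.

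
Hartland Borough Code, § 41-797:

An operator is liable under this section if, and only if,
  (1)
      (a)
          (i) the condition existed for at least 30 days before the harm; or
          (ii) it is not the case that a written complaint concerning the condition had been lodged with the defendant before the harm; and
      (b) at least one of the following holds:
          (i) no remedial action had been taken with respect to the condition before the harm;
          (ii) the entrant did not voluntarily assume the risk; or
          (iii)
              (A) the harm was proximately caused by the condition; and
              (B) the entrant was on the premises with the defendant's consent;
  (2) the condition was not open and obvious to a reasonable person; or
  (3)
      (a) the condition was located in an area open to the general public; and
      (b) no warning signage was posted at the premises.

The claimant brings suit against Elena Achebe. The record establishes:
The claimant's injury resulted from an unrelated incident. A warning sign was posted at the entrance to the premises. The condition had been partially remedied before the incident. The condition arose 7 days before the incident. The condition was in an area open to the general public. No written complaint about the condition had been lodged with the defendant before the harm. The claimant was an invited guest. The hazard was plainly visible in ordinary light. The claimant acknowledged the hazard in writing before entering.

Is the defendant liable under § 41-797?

No — not liable.

(i) condition ≥30 days old — fails.
(ii) not (complaint lodged) — met.
(a) = F OR T = true.
(i) no remedial action — not satisfied.
(ii) no assumed risk — not satisfied.
(A) proximate cause — not met.
(B) consent to enter — satisfied.
(iii): F AND T → false.
(b): F OR F OR F → false.
So (1) is not satisfied (T AND F).
(2) not open/obvious — not satisfied.
(a) public area — holds.
(b) no signage posted — fails.
(3) = T AND F = false.
So Overall is not satisfied (F OR F OR F).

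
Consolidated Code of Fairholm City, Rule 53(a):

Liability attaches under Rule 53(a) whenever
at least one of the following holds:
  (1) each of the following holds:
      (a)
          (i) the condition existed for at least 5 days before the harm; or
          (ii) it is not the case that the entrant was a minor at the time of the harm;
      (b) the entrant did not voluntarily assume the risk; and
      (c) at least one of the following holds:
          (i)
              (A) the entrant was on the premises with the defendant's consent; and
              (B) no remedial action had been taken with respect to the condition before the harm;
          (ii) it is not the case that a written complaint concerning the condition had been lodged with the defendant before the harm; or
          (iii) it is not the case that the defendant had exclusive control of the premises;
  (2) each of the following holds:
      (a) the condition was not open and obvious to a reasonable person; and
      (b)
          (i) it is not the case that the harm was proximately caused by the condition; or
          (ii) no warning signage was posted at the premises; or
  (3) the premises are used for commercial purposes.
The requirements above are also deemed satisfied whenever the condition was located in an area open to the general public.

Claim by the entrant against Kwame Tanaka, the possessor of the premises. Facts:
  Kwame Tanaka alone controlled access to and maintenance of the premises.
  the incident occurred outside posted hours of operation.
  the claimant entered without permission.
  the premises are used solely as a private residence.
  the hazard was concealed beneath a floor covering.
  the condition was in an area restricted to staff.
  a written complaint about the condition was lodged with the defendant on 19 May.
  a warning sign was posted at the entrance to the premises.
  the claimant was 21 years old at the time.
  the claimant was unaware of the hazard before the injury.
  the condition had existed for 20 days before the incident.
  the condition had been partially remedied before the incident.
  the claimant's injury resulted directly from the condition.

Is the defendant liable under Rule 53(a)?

(i) condition ≥5 days old — satisfied.
(ii) not (entrant a minor) — met.
(a) = T OR T = true.
(b) no assumed risk — holds.
(A) consent to enter — fails.
(B) no remedial action — not satisfied.
(i) = F AND F = false.
(ii) not (complaint lodged) — not satisfied.
(iii) not (exclusive control) — not satisfied.
(c) = F OR F OR F = false.
So (1) is not satisfied (T AND T AND F).
(a) not open/obvious — holds.
(i) not (proximate cause) — not met.
(ii) no signage posted — not satisfied.
(b): F OR F → false.
(2) = T AND F = false.
(3) commercial use — not satisfied.
So Overall is not satisfied (F OR F OR F).
Exception (public area) — not satisfied.
Result: main false OR exception false → false.

No — not liable.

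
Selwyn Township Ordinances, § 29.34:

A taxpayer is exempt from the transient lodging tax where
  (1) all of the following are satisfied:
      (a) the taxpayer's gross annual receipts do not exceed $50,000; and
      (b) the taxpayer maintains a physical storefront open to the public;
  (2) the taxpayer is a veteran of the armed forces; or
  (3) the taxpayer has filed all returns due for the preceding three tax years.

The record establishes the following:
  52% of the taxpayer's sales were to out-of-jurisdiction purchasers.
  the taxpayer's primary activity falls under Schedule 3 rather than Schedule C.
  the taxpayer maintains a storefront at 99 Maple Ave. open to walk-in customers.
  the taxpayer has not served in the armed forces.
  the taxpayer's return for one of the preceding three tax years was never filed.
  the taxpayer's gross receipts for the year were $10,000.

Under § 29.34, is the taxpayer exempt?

Yes — exempt.

(a) receipts ≤ $50,000 — met.
(b) has storefront — satisfied.
(1) = T AND T = true.
(2) veteran — not met.
(3) returns current — not satisfied.
Overall: T OR F OR F → true.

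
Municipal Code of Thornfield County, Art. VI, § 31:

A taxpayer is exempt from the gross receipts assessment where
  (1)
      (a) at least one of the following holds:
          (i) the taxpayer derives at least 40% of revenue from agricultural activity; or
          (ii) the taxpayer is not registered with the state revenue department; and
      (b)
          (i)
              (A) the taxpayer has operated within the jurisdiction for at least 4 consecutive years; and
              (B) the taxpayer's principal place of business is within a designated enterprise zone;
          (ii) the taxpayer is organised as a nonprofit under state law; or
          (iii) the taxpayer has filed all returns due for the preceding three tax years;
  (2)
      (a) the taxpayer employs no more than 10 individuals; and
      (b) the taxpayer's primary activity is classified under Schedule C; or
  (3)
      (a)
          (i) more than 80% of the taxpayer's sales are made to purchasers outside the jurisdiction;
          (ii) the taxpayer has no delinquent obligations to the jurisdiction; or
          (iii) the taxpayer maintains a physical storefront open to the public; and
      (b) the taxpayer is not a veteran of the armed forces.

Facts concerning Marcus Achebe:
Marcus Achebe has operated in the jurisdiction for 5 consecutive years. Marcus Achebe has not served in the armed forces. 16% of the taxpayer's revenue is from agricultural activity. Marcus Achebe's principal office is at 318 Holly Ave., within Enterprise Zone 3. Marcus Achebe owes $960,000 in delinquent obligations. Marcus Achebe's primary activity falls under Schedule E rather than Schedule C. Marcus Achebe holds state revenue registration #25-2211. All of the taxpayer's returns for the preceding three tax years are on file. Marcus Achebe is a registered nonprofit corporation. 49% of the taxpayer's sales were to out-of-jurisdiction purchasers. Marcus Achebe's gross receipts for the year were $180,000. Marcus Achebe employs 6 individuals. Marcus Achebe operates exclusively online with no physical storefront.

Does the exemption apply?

(i) ≥40% agricultural — not satisfied.
(ii) not (state-registered) — not met.
(a): F OR F → false.
(A) ≥ 4 yrs in jurisdiction — holds.
(B) in enterprise zone — satisfied.
(i): T AND T → true.
(ii) nonprofit — holds.
(iii) returns current — satisfied.
(b) = T OR T OR T = true.
So (1) is not satisfied (F AND T).
(a) ≤ 10 employees — met.
(b) Schedule C activity — fails.
(2) = T AND F = false.
(i) >80% out-of-jur. sales — fails.
(ii) no delinquency — not met.
(iii) has storefront — not satisfied.
So (a) is not satisfied (F OR F OR F).
(b) not (veteran) — met.
(3) = F AND T = false.
So Overall is not satisfied (F OR F OR F).

No — not exempt.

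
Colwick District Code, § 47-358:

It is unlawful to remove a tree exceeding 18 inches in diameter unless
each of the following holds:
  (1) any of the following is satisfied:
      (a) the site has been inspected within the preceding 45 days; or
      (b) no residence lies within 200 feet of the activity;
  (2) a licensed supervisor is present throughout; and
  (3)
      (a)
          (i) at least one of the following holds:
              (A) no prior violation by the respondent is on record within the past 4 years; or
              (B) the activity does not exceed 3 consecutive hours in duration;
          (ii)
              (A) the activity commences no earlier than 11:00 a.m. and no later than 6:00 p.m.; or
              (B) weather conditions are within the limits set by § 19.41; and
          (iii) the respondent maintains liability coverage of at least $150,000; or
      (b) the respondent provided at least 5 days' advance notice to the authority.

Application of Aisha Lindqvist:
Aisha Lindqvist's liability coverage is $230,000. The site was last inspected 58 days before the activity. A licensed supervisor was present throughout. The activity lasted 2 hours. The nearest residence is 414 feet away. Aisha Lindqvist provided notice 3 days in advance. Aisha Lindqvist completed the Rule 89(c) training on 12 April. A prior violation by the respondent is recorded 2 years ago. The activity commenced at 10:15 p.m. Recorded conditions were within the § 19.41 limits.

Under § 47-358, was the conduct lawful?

(a) site inspected — not met.
(b) no residence in 200 ft — satisfied.
(1): F OR T → true.
(2) supervisor present — met.
(A) no prior violation — not satisfied.
(B) ≤ 3 hrs duration — met.
So (i) is satisfied (F OR T).
(A) start within hours — not satisfied.
(B) weather ok — satisfied.
(ii): F OR T → true.
(iii) coverage ≥ $150,000 — holds.
(a) = T AND T AND T = true.
(b) ≥5 days' notice — not satisfied.
(3) = T OR F = true.
Overall = T AND T AND T = true.

Yes — lawful.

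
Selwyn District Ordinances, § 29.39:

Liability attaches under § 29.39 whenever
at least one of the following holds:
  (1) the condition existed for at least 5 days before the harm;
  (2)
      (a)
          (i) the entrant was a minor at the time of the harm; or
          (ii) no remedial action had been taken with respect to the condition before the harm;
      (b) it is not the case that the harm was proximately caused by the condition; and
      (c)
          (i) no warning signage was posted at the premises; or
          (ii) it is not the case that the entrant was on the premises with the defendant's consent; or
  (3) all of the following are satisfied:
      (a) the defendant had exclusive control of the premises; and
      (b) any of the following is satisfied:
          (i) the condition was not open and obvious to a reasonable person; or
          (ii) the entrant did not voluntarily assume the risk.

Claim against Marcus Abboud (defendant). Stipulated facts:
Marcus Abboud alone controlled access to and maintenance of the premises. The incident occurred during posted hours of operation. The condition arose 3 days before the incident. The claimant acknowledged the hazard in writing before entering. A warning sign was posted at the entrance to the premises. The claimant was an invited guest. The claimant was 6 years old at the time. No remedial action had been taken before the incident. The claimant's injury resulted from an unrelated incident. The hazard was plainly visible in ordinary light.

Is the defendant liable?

(1) condition ≥5 days old — not met.
(i) entrant a minor — satisfied.
(ii) no remedial action — satisfied.
(a) = T OR T = true.
(b) not (proximate cause) — met.
(i) no signage posted — fails.
(ii) not (consent to enter) — not met.
(c) = F OR F = false.
(2): T AND T AND F → false.
(a) exclusive control — met.
(i) not open/obvious — not met.
(ii) no assumed risk — not met.
(b) = F OR F = false.
So (3) is not satisfied (T AND F).
Overall: F OR F OR F → false.

No — not liable.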